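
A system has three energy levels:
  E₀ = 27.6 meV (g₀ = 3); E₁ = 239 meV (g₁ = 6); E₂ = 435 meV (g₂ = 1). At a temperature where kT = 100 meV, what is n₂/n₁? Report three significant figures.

0.0235

n₂/n₁ = (g₂/g₁) exp[−(E₂−E₁)/kT] = (1/6) × exp(−(196 meV)/(100 meV)) = (1/6) × exp(-1.9600) = 0.0235.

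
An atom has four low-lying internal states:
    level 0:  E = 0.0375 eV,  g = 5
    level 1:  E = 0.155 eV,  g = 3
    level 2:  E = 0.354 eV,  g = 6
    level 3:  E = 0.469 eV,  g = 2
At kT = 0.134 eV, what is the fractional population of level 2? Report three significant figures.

Eᵢ/kT = 0.27985, 1.1567, 2.6418, 3.5000.
Z = Σ gᵢe^(−Eᵢ/kT) = 5·e^(−0.27985) + 3·e^(−1.1567) + 6·e^(−2.6418) + 2·e^(−3.5000) = 3.7795 + 0.94357 + 0.42740 + 0.060395 = 5.2109.
P₂ = g₂ e^(−E₂/kT) / Z = 0.42740/5.2109 = 0.0820.

0.0820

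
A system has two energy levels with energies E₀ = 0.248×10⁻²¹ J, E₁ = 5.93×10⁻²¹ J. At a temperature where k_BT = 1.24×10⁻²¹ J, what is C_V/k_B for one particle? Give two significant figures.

0.21

Eᵢ/kT = 0.2000, 4.782.
Z = Σ e^(−Eᵢ/kT) = e^(−0.2000) + e^(−4.782) = 0.8187 + 0.008379 = 0.8271.
⟨E⟩ = 0.3056, ⟨E²⟩ = 0.4171.
C_V/k_B = (⟨E²⟩ − ⟨E⟩²)/(kT)² = (0.4171 − 0.09339)/1.538 = 0.21.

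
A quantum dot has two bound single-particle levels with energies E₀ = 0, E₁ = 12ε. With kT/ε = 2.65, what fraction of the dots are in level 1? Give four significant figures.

Eᵢ/kT = 0, 4.52830.
Z = Σ e^(−Eᵢ/kT) = e^(−0) + e^(−4.52830) = 1.00000 + 0.0107990 = 1.01080.
P₁ = e^(−E₁/kT) / Z = 0.0107990/1.01080 = 0.01068.

0.01068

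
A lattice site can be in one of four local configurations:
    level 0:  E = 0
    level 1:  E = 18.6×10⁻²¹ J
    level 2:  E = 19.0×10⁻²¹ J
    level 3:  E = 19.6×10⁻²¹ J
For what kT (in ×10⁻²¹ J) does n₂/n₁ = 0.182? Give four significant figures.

n₂/n₁ = exp[−(E₂−E₁)/kT] = 0.182.
⇒ (E₂−E₁)/kT = ln(1/0.182) = ln(5.49451) = 1.70375.
kT = 0.4 ×10⁻²¹ J / 1.70375 = 0.2348 ×10⁻²¹ J.

0.2348 ×10⁻²¹ J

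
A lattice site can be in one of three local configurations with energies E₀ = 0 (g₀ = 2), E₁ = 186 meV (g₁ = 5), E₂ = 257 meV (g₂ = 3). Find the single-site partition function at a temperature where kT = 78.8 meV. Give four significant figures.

Z = 2.587

Eᵢ/kT = 0, 2.36041, 3.26142.
Z = Σ gᵢe^(−Eᵢ/kT) = 2·e^(−0) + 5·e^(−2.36041) + 3·e^(−3.26142) = 2.00000 + 0.471908 + 0.115002 = 2.58691.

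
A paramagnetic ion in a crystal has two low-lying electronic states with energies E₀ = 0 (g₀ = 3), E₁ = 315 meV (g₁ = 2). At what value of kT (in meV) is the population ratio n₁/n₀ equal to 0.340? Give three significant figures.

n₁/n₀ = (g₁/g₀) exp[−(E₁−E₀)/kT] = 0.340.
⇒ (E₁−E₀)/kT = ln((2/3)/0.340) = ln(1.9608) = 0.67335.
kT = 315 meV / 0.67335 = 468 meV.

468 meV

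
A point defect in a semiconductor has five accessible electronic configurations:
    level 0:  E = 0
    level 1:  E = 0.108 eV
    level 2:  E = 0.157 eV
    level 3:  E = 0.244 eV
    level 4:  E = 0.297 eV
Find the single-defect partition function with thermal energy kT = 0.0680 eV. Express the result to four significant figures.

Eᵢ/kT = 0, 1.58824, 2.30882, 3.58824, 4.36765.
Z = Σ e^(−Eᵢ/kT) = e^(−0) + e^(−1.58824) + e^(−2.30882) + e^(−3.58824) + e^(−4.36765) = 1.00000 + 0.204285 + 0.0993784 + 0.0276469 + 0.0126810 = 1.34399.

Z = 1.344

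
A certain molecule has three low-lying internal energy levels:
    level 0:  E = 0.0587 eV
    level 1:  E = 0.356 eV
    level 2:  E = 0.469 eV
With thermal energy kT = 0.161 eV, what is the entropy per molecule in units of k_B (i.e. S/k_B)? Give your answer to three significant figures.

0.609

Eᵢ/kT = 0.36460, 2.2112, 2.9130.
Z = Σ e^(−Eᵢ/kT) = e^(−0.36460) + e^(−2.2112) + e^(−2.9130) = 0.69447 + 0.10957 + 0.054313 = 0.85835.
⟨E⟩ = Σ EᵢPᵢ = 0.12261 eV.
S/k_B = ln Z + ⟨E⟩/kT = ln(0.85835) + 0.12261/0.161 = -0.15274 + 0.76155 = 0.609.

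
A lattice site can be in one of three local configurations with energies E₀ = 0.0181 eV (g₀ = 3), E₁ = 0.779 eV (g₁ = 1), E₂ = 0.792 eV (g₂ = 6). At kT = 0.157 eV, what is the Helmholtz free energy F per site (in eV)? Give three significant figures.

-0.157 eV

Eᵢ/kT = 0.11529, 4.9618, 5.0446.
Z = Σ gᵢe^(−Eᵢ/kT) = 3·e^(−0.11529) + 1·e^(−4.9618) + 6·e^(−5.0446) = 2.6733 + 0.0070003 + 0.038664 = 2.7190.
F = −kT ln Z = −0.157 × ln(2.7190) = −0.157 × 1.0003 = -0.157 eV.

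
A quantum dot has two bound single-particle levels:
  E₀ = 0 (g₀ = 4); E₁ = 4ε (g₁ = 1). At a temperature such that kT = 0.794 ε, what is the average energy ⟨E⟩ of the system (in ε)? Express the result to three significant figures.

Eᵢ/kT = 0, 5.0378.
Z = Σ gᵢe^(−Eᵢ/kT) = 4·e^(−0) + 1·e^(−5.0378) = 4.0000 + 0.0064880 = 4.0065.
⟨E⟩ = Σ Eᵢ gᵢe^(−Eᵢ/kT) / Z = (0·4.0000 + 4·0.0064880) / 4.0065 = 0.00648 ε.

0.00648 ε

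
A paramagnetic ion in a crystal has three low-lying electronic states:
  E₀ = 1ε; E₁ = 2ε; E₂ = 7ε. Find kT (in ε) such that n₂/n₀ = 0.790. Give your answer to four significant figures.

25.45 ε

n₂/n₀ = exp[−(E₂−E₀)/kT] = 0.790.
⇒ (E₂−E₀)/kT = ln(1/0.790) = ln(1.26582) = 0.235720.
kT = 6ε / 0.235720 = 25.45 ε.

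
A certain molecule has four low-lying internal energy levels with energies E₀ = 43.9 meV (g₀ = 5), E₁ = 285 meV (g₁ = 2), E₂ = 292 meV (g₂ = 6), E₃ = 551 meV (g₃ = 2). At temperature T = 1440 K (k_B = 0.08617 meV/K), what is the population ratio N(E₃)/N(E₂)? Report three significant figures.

0.0413

k_BT = 0.08617 × 1440 K = 124.08 meV.
n₃/n₂ = (g₃/g₂) exp[−(E₃−E₂)/kT] = (2/6) × exp(−(259 meV)/(124.08 meV)) = (2/6) × exp(-2.0874) = 0.0413.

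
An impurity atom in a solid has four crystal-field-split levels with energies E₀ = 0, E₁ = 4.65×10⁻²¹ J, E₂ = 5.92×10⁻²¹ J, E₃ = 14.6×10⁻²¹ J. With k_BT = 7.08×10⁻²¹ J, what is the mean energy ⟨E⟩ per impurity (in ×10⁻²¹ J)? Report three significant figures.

3.29 ×10⁻²¹ J

Eᵢ/kT = 0, 0.65678, 0.83616, 2.0621.
Z = Σ e^(−Eᵢ/kT) = e^(−0) + e^(−0.65678) + e^(−0.83616) + e^(−2.0621) = 1.0000 + 0.51852 + 0.43337 + 0.12719 = 2.0791.
⟨E⟩ = Σ Eᵢ e^(−Eᵢ/kT) / Z = (0·1.0000 + 4.65·0.51852 + 5.92·0.43337 + 14.6·0.12719) / 2.0791 = 3.29 ×10⁻²¹ J.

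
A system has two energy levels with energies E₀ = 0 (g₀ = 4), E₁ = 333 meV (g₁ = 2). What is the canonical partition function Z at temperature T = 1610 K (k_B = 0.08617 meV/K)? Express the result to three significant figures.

k_BT = 0.08617 × 1610 K = 138.73 meV.
Eᵢ/kT = 0, 2.4003.
Z = Σ gᵢe^(−Eᵢ/kT) = 4·e^(−0) + 2·e^(−2.4003) = 4.0000 + 0.18138 = 4.1814.

Z = 4.18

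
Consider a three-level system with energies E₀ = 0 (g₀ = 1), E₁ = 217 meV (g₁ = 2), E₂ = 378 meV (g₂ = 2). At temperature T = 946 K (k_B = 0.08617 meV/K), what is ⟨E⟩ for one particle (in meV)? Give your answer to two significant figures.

k_BT = 0.08617 × 946 K = 81.52 meV.
Eᵢ/kT = 0, 2.662, 4.637.
Z = Σ gᵢe^(−Eᵢ/kT) = 1·e^(−0) + 2·e^(−2.662) + 2·e^(−4.637) = 1.000 + 0.1396 + 0.01937 = 1.159.
⟨E⟩ = Σ Eᵢ gᵢe^(−Eᵢ/kT) / Z = (0·1.000 + 217·0.1396 + 378·0.01937) / 1.159 = 32 meV.

32 meV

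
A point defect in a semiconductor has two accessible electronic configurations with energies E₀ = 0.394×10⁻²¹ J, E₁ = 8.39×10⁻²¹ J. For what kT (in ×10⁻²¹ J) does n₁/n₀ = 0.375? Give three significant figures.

8.15 ×10⁻²¹ J

n₁/n₀ = exp[−(E₁−E₀)/kT] = 0.375.
⇒ (E₁−E₀)/kT = ln(1/0.375) = ln(2.6667) = 0.98084.
kT = 7.996 ×10⁻²¹ J / 0.98084 = 8.15 ×10⁻²¹ J.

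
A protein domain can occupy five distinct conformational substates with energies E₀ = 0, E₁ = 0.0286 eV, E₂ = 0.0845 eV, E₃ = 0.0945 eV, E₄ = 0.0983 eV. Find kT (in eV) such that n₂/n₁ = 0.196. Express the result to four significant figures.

0.03430 eV

n₂/n₁ = exp[−(E₂−E₁)/kT] = 0.196.
⇒ (E₂−E₁)/kT = ln(1/0.196) = ln(5.10204) = 1.62964.
kT = 0.0559 eV / 1.62964 = 0.03430 eV.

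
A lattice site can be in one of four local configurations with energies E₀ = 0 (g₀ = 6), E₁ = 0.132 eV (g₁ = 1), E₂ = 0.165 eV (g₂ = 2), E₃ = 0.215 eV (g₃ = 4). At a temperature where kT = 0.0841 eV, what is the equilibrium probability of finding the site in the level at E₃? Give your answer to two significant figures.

Eᵢ/kT = 0, 1.570, 1.962, 2.556.
Z = Σ gᵢe^(−Eᵢ/kT) = 6·e^(−0) + 1·e^(−1.570) + 2·e^(−1.962) + 4·e^(−2.556) = 6.000 + 0.2080 + 0.2812 + 0.3105 = 6.800.
P₃ = g₃ e^(−E₃/kT) / Z = 0.3105/6.800 = 0.046.

0.046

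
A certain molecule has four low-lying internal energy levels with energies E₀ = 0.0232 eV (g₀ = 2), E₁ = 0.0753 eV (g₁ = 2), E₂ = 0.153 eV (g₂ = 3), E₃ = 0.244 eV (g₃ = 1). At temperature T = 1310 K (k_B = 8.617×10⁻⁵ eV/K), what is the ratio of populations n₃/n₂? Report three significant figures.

0.149

k_BT = 8.617×10⁻⁵ × 1310 K = 0.11288 eV.
n₃/n₂ = (g₃/g₂) exp[−(E₃−E₂)/kT] = (1/3) × exp(−(0.091 eV)/(0.11288 eV)) = (1/3) × exp(-0.80617) = 0.149.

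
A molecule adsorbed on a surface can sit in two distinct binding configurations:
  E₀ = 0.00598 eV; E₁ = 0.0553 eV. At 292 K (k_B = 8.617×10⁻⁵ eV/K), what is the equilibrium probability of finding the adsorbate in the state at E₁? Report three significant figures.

k_BT = 8.617×10⁻⁵ × 292 K = 0.025162 eV.
Eᵢ/kT = 0.23766, 2.1978.
Z = Σ e^(−Eᵢ/kT) = e^(−0.23766) + e^(−2.1978) = 0.78847 + 0.11105 = 0.89952.
P₁ = e^(−E₁/kT) / Z = 0.11105/0.89952 = 0.123.

0.123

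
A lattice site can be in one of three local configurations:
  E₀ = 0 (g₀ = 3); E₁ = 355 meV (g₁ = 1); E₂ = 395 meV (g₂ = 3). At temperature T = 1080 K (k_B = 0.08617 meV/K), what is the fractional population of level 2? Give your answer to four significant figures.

0.01404

k_BT = 0.08617 × 1080 K = 93.0636 meV.
Eᵢ/kT = 0, 3.81460, 4.24441.
Z = Σ gᵢe^(−Eᵢ/kT) = 3·e^(−0) + 1·e^(−3.81460) + 3·e^(−4.24441) = 3.00000 + 0.0220465 + 0.0430326 = 3.06508.
P₂ = g₂ e^(−E₂/kT) / Z = 0.0430326/3.06508 = 0.01404.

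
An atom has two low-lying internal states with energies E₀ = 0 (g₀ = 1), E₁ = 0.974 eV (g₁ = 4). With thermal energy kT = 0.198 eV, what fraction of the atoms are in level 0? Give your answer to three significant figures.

Eᵢ/kT = 0, 4.9192.
Z = Σ gᵢe^(−Eᵢ/kT) = 1·e^(−0) + 4·e^(−4.9192) = 1.0000 + 0.029220 = 1.0292.
P₀ = g₀ e^(−E₀/kT) / Z = 1.0000/1.0292 = 0.972.

0.972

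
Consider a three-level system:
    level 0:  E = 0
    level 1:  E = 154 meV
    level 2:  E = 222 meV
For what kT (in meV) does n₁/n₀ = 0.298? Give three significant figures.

n₁/n₀ = exp[−(E₁−E₀)/kT] = 0.298.
⇒ (E₁−E₀)/kT = ln(1/0.298) = ln(3.3557) = 1.2107.
kT = 154 meV / 1.2107 = 127 meV.

127 meV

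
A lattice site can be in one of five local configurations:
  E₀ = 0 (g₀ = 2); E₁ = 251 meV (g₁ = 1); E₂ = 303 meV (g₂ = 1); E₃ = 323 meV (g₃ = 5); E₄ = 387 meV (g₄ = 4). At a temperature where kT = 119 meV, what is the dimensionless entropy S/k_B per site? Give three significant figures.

1.68

Eᵢ/kT = 0, 2.1092, 2.5462, 2.7143, 3.2521.
Z = Σ gᵢe^(−Eᵢ/kT) = 2·e^(−0) + 1·e^(−2.1092) + 1·e^(−2.5462) + 5·e^(−2.7143) + 4·e^(−3.2521) = 2.0000 + 0.12133 + 0.078379 + 0.33126 + 0.15477 = 2.6857.
⟨E⟩ = Σ EᵢPᵢ = 82.323 meV.
S/k_B = ln Z + ⟨E⟩/kT = ln(2.6857) + 82.323/119 = 0.98794 + 0.69179 = 1.68.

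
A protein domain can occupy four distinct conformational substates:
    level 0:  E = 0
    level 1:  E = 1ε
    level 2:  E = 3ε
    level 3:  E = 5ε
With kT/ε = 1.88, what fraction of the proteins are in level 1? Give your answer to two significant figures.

0.32

Eᵢ/kT = 0, 0.5319, 1.596, 2.660.
Z = Σ e^(−Eᵢ/kT) = e^(−0) + e^(−0.5319) + e^(−1.596) + e^(−2.660) = 1.000 + 0.5875 + 0.2027 + 0.06995 = 1.860.
P₁ = e^(−E₁/kT) / Z = 0.5875/1.860 = 0.32.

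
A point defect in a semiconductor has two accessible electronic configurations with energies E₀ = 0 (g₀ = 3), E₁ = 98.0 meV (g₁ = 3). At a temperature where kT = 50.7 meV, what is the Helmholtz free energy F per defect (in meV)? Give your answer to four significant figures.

Eᵢ/kT = 0, 1.93294.
Z = Σ gᵢe^(−Eᵢ/kT) = 3·e^(−0) + 3·e^(−1.93294) = 3.00000 + 0.434166 = 3.43417.
F = −kT ln Z = −50.7 × ln(3.43417) = −50.7 × 1.23378 = -62.55 meV.

-62.55 meV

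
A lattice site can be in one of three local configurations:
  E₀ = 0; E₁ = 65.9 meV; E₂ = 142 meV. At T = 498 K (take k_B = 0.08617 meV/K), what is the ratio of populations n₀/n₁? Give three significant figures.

k_BT = 0.08617 × 498 K = 42.913 meV.
n₀/n₁ = exp[−(E₀−E₁)/kT] = exp(−(-65.9 meV)/(42.913 meV)) = exp(1.5357) = 4.64.

4.64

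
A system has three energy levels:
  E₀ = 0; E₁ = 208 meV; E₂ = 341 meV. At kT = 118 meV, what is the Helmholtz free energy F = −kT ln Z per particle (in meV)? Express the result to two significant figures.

Eᵢ/kT = 0, 1.763, 2.890.
Z = Σ e^(−Eᵢ/kT) = e^(−0) + e^(−1.763) + e^(−2.890) = 1.000 + 0.1715 + 0.05558 = 1.227.
F = −kT ln Z = −118 × ln(1.227) = −118 × 0.2046 = -24 meV.

-24 meV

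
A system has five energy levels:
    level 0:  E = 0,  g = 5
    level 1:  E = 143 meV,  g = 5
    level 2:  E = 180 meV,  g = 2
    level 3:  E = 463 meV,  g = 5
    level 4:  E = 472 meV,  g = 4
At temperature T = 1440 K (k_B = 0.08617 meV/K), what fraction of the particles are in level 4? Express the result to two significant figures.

0.012

k_BT = 0.08617 × 1440 K = 124.1 meV.
Eᵢ/kT = 0, 1.152, 1.450, 3.731, 3.803.
Z = Σ gᵢe^(−Eᵢ/kT) = 5·e^(−0) + 5·e^(−1.152) + 2·e^(−1.450) + 5·e^(−3.731) + 4·e^(−3.803) = 5.000 + 1.580 + 0.4691 + 0.1198 + 0.08922 = 7.258.
P₄ = g₄ e^(−E₄/kT) / Z = 0.08922/7.258 = 0.012.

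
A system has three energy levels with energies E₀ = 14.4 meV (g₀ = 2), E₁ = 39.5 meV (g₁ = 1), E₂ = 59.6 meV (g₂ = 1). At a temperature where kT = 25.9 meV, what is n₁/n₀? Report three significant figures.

n₁/n₀ = (g₁/g₀) exp[−(E₁−E₀)/kT] = (1/2) × exp(−(25.1 meV)/(25.9 meV)) = (1/2) × exp(-0.96911) = 0.190.

0.190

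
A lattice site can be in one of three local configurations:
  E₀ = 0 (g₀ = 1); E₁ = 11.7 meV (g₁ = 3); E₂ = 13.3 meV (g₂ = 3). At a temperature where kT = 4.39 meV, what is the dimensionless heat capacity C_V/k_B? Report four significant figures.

Eᵢ/kT = 0, 2.66515, 3.02961.
Z = Σ gᵢe^(−Eᵢ/kT) = 1·e^(−0) + 3·e^(−2.66515) + 3·e^(−3.02961) = 1.00000 + 0.208767 + 0.145003 = 1.35377.
⟨E⟩ = 3.22885 meV, ⟨E²⟩ = 40.0568 meV².
C_V/k_B = (⟨E²⟩ − ⟨E⟩²)/(kT)² = (40.0568 − 10.4255)/19.2721 = 1.538.

1.538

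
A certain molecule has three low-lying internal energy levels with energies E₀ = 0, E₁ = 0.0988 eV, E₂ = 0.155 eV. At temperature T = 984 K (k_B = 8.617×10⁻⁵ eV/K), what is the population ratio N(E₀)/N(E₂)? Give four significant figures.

6.222

k_BT = 8.617×10⁻⁵ × 984 K = 0.0847913 eV.
n₀/n₂ = exp[−(E₀−E₂)/kT] = exp(−(-0.155 eV)/(0.0847913 eV)) = exp(1.82802) = 6.222.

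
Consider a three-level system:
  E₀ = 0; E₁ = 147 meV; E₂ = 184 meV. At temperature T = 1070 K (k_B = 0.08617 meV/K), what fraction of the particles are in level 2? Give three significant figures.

0.102

k_BT = 0.08617 × 1070 K = 92.202 meV.
Eᵢ/kT = 0, 1.5943, 1.9956.
Z = Σ e^(−Eᵢ/kT) = e^(−0) + e^(−1.5943) + e^(−1.9956) = 1.0000 + 0.20305 + 0.13593 = 1.3390.
P₂ = e^(−E₂/kT) / Z = 0.13593/1.3390 = 0.102.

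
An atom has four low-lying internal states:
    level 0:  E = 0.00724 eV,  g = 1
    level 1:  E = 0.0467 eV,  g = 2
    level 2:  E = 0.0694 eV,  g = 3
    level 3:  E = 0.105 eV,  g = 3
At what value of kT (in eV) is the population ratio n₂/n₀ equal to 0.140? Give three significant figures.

n₂/n₀ = (g₂/g₀) exp[−(E₂−E₀)/kT] = 0.140.
⇒ (E₂−E₀)/kT = ln((3/1)/0.140) = ln(21.429) = 3.0647.
kT = 0.06216 eV / 3.0647 = 0.0203 eV.

0.0203 eV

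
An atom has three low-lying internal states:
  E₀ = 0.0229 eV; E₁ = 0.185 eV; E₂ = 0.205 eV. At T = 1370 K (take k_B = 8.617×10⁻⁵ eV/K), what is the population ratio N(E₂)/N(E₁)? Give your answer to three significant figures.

k_BT = 8.617×10⁻⁵ × 1370 K = 0.11805 eV.
n₂/n₁ = exp[−(E₂−E₁)/kT] = exp(−(0.020 eV)/(0.11805 eV)) = exp(-0.16942) = 0.844.

0.844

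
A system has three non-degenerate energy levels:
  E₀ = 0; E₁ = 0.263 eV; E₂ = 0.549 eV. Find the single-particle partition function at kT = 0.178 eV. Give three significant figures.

Z = 1.27

Eᵢ/kT = 0, 1.4775, 3.0843.
Z = Σ e^(−Eᵢ/kT) = e^(−0) + e^(−1.4775) + e^(−3.0843) = 1.0000 + 0.22821 + 0.045762 = 1.2740.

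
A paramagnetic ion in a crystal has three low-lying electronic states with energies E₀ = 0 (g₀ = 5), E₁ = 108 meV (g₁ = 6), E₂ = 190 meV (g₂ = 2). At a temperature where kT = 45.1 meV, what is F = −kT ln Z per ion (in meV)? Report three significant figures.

-77.5 meV

Eᵢ/kT = 0, 2.3947, 4.2129.
Z = Σ gᵢe^(−Eᵢ/kT) = 5·e^(−0) + 6·e^(−2.3947) + 2·e^(−4.2129) = 5.0000 + 0.54720 + 0.029607 = 5.5768.
F = −kT ln Z = −45.1 × ln(5.5768) = −45.1 × 1.7186 = -77.5 meV.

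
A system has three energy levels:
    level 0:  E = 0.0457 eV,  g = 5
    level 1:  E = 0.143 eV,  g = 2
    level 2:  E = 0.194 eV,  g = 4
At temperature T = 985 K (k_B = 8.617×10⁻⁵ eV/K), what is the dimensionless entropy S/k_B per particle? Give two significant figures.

k_BT = 8.617×10⁻⁵ × 985 K = 0.08488 eV.
Eᵢ/kT = 0.5384, 1.685, 2.286.
Z = Σ gᵢe^(−Eᵢ/kT) = 5·e^(−0.5384) + 2·e^(−1.685) + 4·e^(−2.286) = 2.918 + 0.3709 + 0.4067 = 3.696.
⟨E⟩ = Σ EᵢPᵢ = 0.07178 eV.
S/k_B = ln Z + ⟨E⟩/kT = ln(3.696) + 0.07178/0.08488 = 1.307 + 0.8457 = 2.2.

2.2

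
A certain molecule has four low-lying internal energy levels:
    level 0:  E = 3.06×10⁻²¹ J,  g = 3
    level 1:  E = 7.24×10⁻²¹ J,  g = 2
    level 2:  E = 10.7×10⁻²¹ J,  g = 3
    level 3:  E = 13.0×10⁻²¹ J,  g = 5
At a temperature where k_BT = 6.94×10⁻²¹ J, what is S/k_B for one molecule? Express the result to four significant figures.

Eᵢ/kT = 0.440922, 1.04323, 1.54179, 1.87320.
Z = Σ gᵢe^(−Eᵢ/kT) = 3·e^(−0.440922) + 2·e^(−1.04323) + 3·e^(−1.54179) + 5·e^(−1.87320) = 1.93033 + 0.704630 + 0.641993 + 0.768156 = 4.04511.
⟨E⟩ = Σ EᵢPᵢ = 6.88824 ×10⁻²¹ J.
S/k_B = ln Z + ⟨E⟩/kT = ln(4.04511) + 6.88824/6.94 = 1.39751 + 0.992542 = 2.390.

2.390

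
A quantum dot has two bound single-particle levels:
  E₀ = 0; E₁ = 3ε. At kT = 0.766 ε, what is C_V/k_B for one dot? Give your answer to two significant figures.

Eᵢ/kT = 0, 3.916.
Z = Σ e^(−Eᵢ/kT) = e^(−0) + e^(−3.916) = 1.000 + 0.01992 = 1.020.
⟨E⟩ = 0.05859 ε, ⟨E²⟩ = 0.1758 ε².
C_V/k_B = (⟨E²⟩ − ⟨E⟩²)/(kT)² = (0.1758 − 0.003433)/0.5868 = 0.29.

0.29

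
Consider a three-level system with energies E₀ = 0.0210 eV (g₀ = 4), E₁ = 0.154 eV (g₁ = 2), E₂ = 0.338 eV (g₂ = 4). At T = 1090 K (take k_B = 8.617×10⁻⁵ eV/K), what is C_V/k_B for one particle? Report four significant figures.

0.4860

k_BT = 8.617×10⁻⁵ × 1090 K = 0.0939253 eV.
Eᵢ/kT = 0.223582, 1.63960, 3.59860.
Z = Σ gᵢe^(−Eᵢ/kT) = 4·e^(−0.223582) + 2·e^(−1.63960) + 4·e^(−3.59860) = 3.19860 + 0.388115 + 0.109448 = 3.69616.
⟨E⟩ = 0.0443524 eV, ⟨E²⟩ = 0.00625484 eV².
C_V/k_B = (⟨E²⟩ − ⟨E⟩²)/(kT)² = (0.00625484 − 0.00196714)/0.00882196 = 0.4860.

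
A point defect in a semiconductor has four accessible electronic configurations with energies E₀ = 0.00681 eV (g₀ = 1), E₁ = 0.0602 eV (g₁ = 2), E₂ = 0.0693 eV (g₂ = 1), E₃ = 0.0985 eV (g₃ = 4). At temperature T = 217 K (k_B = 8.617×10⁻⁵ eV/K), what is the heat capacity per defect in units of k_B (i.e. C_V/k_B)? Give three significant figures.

k_BT = 8.617×10⁻⁵ × 217 K = 0.018699 eV.
Eᵢ/kT = 0.36419, 3.2194, 3.7061, 5.2677.
Z = Σ gᵢe^(−Eᵢ/kT) = 1·e^(−0.36419) + 2·e^(−3.2194) + 1·e^(−3.7061) + 4·e^(−5.2677) = 0.69476 + 0.079958 + 0.024573 + 0.020622 = 0.81991.
⟨E⟩ = 0.016196 eV, ⟨E²⟩ = 0.00078067 eV².
C_V/k_B = (⟨E²⟩ − ⟨E⟩²)/(kT)² = (0.00078067 − 0.00026231)/0.00034965 = 1.48.

1.48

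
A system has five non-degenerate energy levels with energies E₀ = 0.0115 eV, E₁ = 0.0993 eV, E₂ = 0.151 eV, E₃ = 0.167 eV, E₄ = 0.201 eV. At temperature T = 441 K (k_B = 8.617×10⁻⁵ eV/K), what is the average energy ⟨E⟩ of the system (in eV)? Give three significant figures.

0.0256 eV

k_BT = 8.617×10⁻⁵ × 441 K = 0.038001 eV.
Eᵢ/kT = 0.30262, 2.6131, 3.9736, 4.3946, 5.2893.
Z = Σ e^(−Eᵢ/kT) = e^(−0.30262) + e^(−2.6131) + e^(−3.9736) + e^(−4.3946) + e^(−5.2893) = 0.73888 + 0.073307 + 0.018806 + 0.012344 + 0.0050453 = 0.84838.
⟨E⟩ = Σ Eᵢ e^(−Eᵢ/kT) / Z = (0.0115·0.73888 + 0.0993·0.073307 + 0.151·0.018806 + 0.167·0.012344 + 0.201·0.0050453) / 0.84838 = 0.0256 eV.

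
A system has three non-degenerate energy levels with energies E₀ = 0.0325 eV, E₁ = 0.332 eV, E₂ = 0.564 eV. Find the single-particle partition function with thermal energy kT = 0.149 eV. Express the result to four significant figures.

Z = 0.9345

Eᵢ/kT = 0.218121, 2.22819, 3.78523.
Z = Σ e^(−Eᵢ/kT) = e^(−0.218121) + e^(−2.22819) + e^(−3.78523) = 0.804028 + 0.107723 + 0.0227036 = 0.934455.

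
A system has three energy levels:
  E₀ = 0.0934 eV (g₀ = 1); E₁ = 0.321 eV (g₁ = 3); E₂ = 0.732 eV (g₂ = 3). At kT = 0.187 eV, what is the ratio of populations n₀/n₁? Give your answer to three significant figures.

n₀/n₁ = (g₀/g₁) exp[−(E₀−E₁)/kT] = (1/3) × exp(−(-0.2276 eV)/(0.187 eV)) = (1/3) × exp(1.2171) = 1.13.

1.13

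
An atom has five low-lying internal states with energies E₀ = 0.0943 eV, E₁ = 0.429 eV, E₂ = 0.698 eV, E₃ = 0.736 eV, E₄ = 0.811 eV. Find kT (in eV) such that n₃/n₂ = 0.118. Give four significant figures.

0.01778 eV

n₃/n₂ = exp[−(E₃−E₂)/kT] = 0.118.
⇒ (E₃−E₂)/kT = ln(1/0.118) = ln(8.47458) = 2.13707.
kT = 0.038 eV / 2.13707 = 0.01778 eV.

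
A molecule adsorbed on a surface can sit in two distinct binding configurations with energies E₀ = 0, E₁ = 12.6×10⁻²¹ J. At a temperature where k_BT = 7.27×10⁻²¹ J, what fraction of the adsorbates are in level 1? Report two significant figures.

Eᵢ/kT = 0, 1.733.
Z = Σ e^(−Eᵢ/kT) = e^(−0) + e^(−1.733) = 1.000 + 0.1768 = 1.177.
P₁ = e^(−E₁/kT) / Z = 0.1768/1.177 = 0.15.

0.15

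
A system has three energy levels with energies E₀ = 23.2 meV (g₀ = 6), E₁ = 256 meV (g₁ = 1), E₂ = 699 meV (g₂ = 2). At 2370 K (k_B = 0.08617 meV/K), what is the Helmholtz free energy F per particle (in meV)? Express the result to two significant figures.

k_BT = 0.08617 × 2370 K = 204.2 meV.
Eᵢ/kT = 0.1136, 1.254, 3.423.
Z = Σ gᵢe^(−Eᵢ/kT) = 6·e^(−0.1136) + 1·e^(−1.254) + 2·e^(−3.423) = 5.356 + 0.2854 + 0.06523 = 5.707.
F = −kT ln Z = −204.2 × ln(5.707) = −204.2 × 1.742 = -360 meV.

-360 meV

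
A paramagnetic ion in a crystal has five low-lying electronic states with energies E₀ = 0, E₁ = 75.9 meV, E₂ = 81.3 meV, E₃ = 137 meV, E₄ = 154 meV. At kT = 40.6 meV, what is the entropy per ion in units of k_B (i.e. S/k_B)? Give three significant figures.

Eᵢ/kT = 0, 1.8695, 2.0025, 3.3744, 3.7931.
Z = Σ e^(−Eᵢ/kT) = e^(−0) + e^(−1.8695) + e^(−2.0025) + e^(−3.3744) + e^(−3.7931) = 1.0000 + 0.15420 + 0.13500 + 0.034239 + 0.022526 = 1.3460.
⟨E⟩ = Σ EᵢPᵢ = 22.912 meV.
S/k_B = ln Z + ⟨E⟩/kT = ln(1.3460) + 22.912/40.6 = 0.29714 + 0.56433 = 0.861.

0.861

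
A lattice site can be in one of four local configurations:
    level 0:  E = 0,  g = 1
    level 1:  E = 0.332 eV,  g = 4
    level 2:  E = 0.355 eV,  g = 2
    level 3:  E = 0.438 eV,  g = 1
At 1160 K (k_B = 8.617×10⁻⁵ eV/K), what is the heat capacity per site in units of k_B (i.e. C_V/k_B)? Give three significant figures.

k_BT = 8.617×10⁻⁵ × 1160 K = 0.099957 eV.
Eᵢ/kT = 0, 3.3214, 3.5515, 4.3819.
Z = Σ gᵢe^(−Eᵢ/kT) = 1·e^(−0) + 4·e^(−3.3214) + 2·e^(−3.5515) + 1·e^(−4.3819) = 1.0000 + 0.14441 + 0.057363 + 0.012502 = 1.2143.
⟨E⟩ = 0.060762 eV, ⟨E²⟩ = 0.021037 eV².
C_V/k_B = (⟨E²⟩ − ⟨E⟩²)/(kT)² = (0.021037 − 0.0036920)/0.0099914 = 1.74.

1.74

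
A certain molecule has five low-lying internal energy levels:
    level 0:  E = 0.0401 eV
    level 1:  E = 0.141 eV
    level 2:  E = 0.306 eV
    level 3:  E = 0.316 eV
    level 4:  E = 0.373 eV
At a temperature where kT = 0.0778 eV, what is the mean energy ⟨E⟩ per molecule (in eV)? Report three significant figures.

0.0763 eV

Eᵢ/kT = 0.51542, 1.8123, 3.9332, 4.0617, 4.7943.
Z = Σ e^(−Eᵢ/kT) = e^(−0.51542) + e^(−1.8123) + e^(−3.9332) + e^(−4.0617) + e^(−4.7943) = 0.59725 + 0.16328 + 0.019581 + 0.017220 + 0.0082768 = 0.80561.
⟨E⟩ = Σ Eᵢ e^(−Eᵢ/kT) / Z = (0.0401·0.59725 + 0.141·0.16328 + 0.306·0.019581 + 0.316·0.017220 + 0.373·0.0082768) / 0.80561 = 0.0763 eV.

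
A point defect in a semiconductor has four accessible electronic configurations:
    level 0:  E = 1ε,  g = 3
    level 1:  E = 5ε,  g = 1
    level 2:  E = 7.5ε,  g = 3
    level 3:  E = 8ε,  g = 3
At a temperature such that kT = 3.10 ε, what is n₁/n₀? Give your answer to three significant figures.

n₁/n₀ = (g₁/g₀) exp[−(E₁−E₀)/kT] = (1/3) × exp(−(4ε)/(3.10ε)) = (1/3) × exp(-1.2903) = 0.0917.

0.0917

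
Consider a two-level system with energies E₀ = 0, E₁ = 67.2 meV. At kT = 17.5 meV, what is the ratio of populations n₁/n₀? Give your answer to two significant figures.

0.021

n₁/n₀ = exp[−(E₁−E₀)/kT] = exp(−(67.2 meV)/(17.5 meV)) = exp(-3.840) = 0.021.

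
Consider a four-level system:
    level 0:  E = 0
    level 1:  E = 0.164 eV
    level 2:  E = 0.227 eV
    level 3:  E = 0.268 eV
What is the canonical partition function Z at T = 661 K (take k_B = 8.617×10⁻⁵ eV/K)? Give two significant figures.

k_BT = 8.617×10⁻⁵ × 661 K = 0.05696 eV.
Eᵢ/kT = 0, 2.879, 3.985, 4.705.
Z = Σ e^(−Eᵢ/kT) = e^(−0) + e^(−2.879) + e^(−3.985) + e^(−4.705) = 1.000 + 0.05619 + 0.01859 + 0.009050 = 1.084.

Z = 1.1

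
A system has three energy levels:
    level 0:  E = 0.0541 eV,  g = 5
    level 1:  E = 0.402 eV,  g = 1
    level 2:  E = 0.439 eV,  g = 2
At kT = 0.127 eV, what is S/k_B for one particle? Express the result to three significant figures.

1.73

Eᵢ/kT = 0.42598, 3.1654, 3.4567.
Z = Σ gᵢe^(−Eᵢ/kT) = 5·e^(−0.42598) + 1·e^(−3.1654) + 2·e^(−3.4567) = 3.2656 + 0.042197 + 0.063067 = 3.3709.
⟨E⟩ = Σ EᵢPᵢ = 0.065656 eV.
S/k_B = ln Z + ⟨E⟩/kT = ln(3.3709) + 0.065656/0.127 = 1.2152 + 0.51698 = 1.73.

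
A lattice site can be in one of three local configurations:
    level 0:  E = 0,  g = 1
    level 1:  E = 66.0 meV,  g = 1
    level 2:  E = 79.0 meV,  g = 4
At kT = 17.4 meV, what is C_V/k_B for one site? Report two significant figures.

1.1

Eᵢ/kT = 0, 3.793, 4.540.
Z = Σ gᵢe^(−Eᵢ/kT) = 1·e^(−0) + 1·e^(−3.793) + 4·e^(−4.540) = 1.000 + 0.02253 + 0.04269 = 1.065.
⟨E⟩ = 4.563 meV, ⟨E²⟩ = 342.3 meV².
C_V/k_B = (⟨E²⟩ − ⟨E⟩²)/(kT)² = (342.3 − 20.82)/302.8 = 1.1.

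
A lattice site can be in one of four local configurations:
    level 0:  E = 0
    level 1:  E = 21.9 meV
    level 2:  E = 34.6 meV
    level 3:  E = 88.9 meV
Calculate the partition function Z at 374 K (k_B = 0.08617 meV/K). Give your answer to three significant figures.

Z = 1.91

k_BT = 0.08617 × 374 K = 32.228 meV.
Eᵢ/kT = 0, 0.67953, 1.0736, 2.7585.
Z = Σ e^(−Eᵢ/kT) = e^(−0) + e^(−0.67953) + e^(−1.0736) + e^(−2.7585) = 1.0000 + 0.50686 + 0.34178 + 0.063387 = 1.9120.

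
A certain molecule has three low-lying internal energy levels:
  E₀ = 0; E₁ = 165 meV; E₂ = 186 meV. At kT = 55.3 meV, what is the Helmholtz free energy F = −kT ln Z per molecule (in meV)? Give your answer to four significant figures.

-4.523 meV

Eᵢ/kT = 0, 2.98373, 3.36347.
Z = Σ e^(−Eᵢ/kT) = e^(−0) + e^(−2.98373) + e^(−3.36347) = 1.00000 + 0.0506037 + 0.0346149 = 1.08522.
F = −kT ln Z = −55.3 × ln(1.08522) = −55.3 × 0.0817827 = -4.523 meV.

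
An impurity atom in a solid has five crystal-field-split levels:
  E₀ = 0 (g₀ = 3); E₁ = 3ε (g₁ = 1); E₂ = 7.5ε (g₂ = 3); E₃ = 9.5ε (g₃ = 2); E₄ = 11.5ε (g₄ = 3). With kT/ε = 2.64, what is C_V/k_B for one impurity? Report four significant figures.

0.7933

Eᵢ/kT = 0, 1.13636, 2.84091, 3.59848, 4.35606.
Z = Σ gᵢe^(−Eᵢ/kT) = 3·e^(−0) + 1·e^(−1.13636) + 3·e^(−2.84091) + 2·e^(−3.59848) + 3·e^(−4.35606) = 3.00000 + 0.320985 + 0.175118 + 0.0547306 + 0.0384865 = 3.58932.
⟨E⟩ = 0.902365 ε, ⟨E²⟩ = 6.34341 ε².
C_V/k_B = (⟨E²⟩ − ⟨E⟩²)/(kT)² = (6.34341 − 0.814263)/6.96960 = 0.7933.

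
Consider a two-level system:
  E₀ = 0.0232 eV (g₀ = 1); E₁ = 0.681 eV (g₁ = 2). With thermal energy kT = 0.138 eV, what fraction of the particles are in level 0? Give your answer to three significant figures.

0.983

Eᵢ/kT = 0.16812, 4.9348.
Z = Σ gᵢe^(−Eᵢ/kT) = 1·e^(−0.16812) + 2·e^(−4.9348) = 0.84525 + 0.014384 = 0.85963.
P₀ = g₀ e^(−E₀/kT) / Z = 0.84525/0.85963 = 0.983.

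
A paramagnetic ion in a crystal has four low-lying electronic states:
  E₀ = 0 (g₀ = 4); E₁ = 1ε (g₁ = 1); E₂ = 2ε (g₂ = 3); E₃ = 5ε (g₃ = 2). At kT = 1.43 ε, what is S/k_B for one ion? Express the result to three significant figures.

1.97

Eᵢ/kT = 0, 0.69930, 1.3986, 3.4965.
Z = Σ gᵢe^(−Eᵢ/kT) = 4·e^(−0) + 1·e^(−0.69930) + 3·e^(−1.3986) + 2·e^(−3.4965) = 4.0000 + 0.49693 + 0.74083 + 0.060607 = 5.2984.
⟨E⟩ = Σ EᵢPᵢ = 0.43063 ε.
S/k_B = ln Z + ⟨E⟩/kT = ln(5.2984) + 0.43063/1.43 = 1.6674 + 0.30114 = 1.97.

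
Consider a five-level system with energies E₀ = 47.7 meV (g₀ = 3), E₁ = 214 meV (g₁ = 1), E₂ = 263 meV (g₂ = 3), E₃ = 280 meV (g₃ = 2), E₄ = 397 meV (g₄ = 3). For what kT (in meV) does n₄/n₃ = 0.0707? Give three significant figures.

38.3 meV

n₄/n₃ = (g₄/g₃) exp[−(E₄−E₃)/kT] = 0.0707.
⇒ (E₄−E₃)/kT = ln((3/2)/0.0707) = ln(21.216) = 3.0548.
kT = 117 meV / 3.0548 = 38.3 meV.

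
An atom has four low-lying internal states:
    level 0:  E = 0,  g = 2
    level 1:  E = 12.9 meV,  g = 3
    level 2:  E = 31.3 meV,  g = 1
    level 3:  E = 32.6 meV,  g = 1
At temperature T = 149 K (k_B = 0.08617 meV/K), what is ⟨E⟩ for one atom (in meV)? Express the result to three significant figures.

k_BT = 0.08617 × 149 K = 12.839 meV.
Eᵢ/kT = 0, 1.0048, 2.4379, 2.5391.
Z = Σ gᵢe^(−Eᵢ/kT) = 2·e^(−0) + 3·e^(−1.0048) + 1·e^(−2.4379) + 1·e^(−2.5391) = 2.0000 + 1.0984 + 0.087344 + 0.078937 = 3.2647.
⟨E⟩ = Σ Eᵢ gᵢe^(−Eᵢ/kT) / Z = (0·2.0000 + 12.9·1.0984 + 31.3·0.087344 + 32.6·0.078937) / 3.2647 = 5.97 meV.

5.97 meV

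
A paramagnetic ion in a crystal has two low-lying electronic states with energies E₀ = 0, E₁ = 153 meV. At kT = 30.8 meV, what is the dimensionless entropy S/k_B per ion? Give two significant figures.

0.041

Eᵢ/kT = 0, 4.968.
Z = Σ e^(−Eᵢ/kT) = e^(−0) + e^(−4.968) = 1.000 + 0.006957 = 1.007.
⟨E⟩ = Σ EᵢPᵢ = 1.057 meV.
S/k_B = ln Z + ⟨E⟩/kT = ln(1.007) + 1.057/30.8 = 0.006976 + 0.03432 = 0.041.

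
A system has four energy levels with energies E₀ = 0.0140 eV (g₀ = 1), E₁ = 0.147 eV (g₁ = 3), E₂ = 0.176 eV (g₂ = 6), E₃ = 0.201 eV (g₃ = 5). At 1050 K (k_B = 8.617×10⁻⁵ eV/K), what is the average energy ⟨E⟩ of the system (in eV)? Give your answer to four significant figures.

0.1260 eV

k_BT = 8.617×10⁻⁵ × 1050 K = 0.0904785 eV.
Eᵢ/kT = 0.154733, 1.62470, 1.94521, 2.22152.
Z = Σ gᵢe^(−Eᵢ/kT) = 1·e^(−0.154733) + 3·e^(−1.62470) + 6·e^(−1.94521) + 5·e^(−2.22152) = 0.856644 + 0.590912 + 0.857743 + 0.542221 = 2.84752.
⟨E⟩ = Σ Eᵢ gᵢe^(−Eᵢ/kT) / Z = (0.0140·0.856644 + 0.147·0.590912 + 0.176·0.857743 + 0.201·0.542221) / 2.84752 = 0.1260 eV.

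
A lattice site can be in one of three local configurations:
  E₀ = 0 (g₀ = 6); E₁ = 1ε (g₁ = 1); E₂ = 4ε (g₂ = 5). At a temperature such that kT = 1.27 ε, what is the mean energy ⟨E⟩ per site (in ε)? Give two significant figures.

0.20 ε

Eᵢ/kT = 0, 0.7874, 3.150.
Z = Σ gᵢe^(−Eᵢ/kT) = 6·e^(−0) + 1·e^(−0.7874) + 5·e^(−3.150) = 6.000 + 0.4550 + 0.2143 = 6.669.
⟨E⟩ = Σ Eᵢ gᵢe^(−Eᵢ/kT) / Z = (0·6.000 + 1·0.4550 + 4·0.2143) / 6.669 = 0.20 ε.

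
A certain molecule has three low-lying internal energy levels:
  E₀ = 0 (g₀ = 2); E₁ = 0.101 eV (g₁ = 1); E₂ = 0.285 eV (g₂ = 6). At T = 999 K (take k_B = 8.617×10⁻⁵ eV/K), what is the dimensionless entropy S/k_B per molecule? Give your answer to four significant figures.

1.358

k_BT = 8.617×10⁻⁵ × 999 K = 0.0860838 eV.
Eᵢ/kT = 0, 1.17328, 3.31073.
Z = Σ gᵢe^(−Eᵢ/kT) = 2·e^(−0) + 1·e^(−1.17328) + 6·e^(−3.31073) = 2.00000 + 0.309351 + 0.218937 = 2.52829.
⟨E⟩ = Σ EᵢPᵢ = 0.0370375 eV.
S/k_B = ln Z + ⟨E⟩/kT = ln(2.52829) + 0.0370375/0.0860838 = 0.927543 + 0.430249 = 1.358.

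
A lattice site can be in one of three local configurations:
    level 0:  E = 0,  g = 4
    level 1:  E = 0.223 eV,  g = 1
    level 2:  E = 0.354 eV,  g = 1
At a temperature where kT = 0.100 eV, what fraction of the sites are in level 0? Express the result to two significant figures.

0.97

Eᵢ/kT = 0, 2.230, 3.540.
Z = Σ gᵢe^(−Eᵢ/kT) = 4·e^(−0) + 1·e^(−2.230) + 1·e^(−3.540) = 4.000 + 0.1075 + 0.02901 = 4.137.
P₀ = g₀ e^(−E₀/kT) / Z = 4.000/4.137 = 0.97.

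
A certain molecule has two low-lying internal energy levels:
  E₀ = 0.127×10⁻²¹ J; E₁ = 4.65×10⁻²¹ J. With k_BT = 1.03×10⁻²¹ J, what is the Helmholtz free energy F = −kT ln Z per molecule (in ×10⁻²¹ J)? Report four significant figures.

Eᵢ/kT = 0.123301, 4.51456.
Z = Σ e^(−Eᵢ/kT) = e^(−0.123301) + e^(−4.51456) = 0.883998 + 0.0109484 = 0.894946.
F = −kT ln Z = −1.03 × ln(0.894946) = −1.03 × -0.110992 = 0.1143 ×10⁻²¹ J.

0.1143 ×10⁻²¹ J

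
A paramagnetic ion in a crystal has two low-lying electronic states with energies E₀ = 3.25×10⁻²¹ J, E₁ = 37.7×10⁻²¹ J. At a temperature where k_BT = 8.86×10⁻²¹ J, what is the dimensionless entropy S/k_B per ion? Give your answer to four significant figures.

0.09831

Eᵢ/kT = 0.366817, 4.25508.
Z = Σ e^(−Eᵢ/kT) = e^(−0.366817) + e^(−4.25508) = 0.692936 + 0.0141920 = 0.707128.
⟨E⟩ = Σ EᵢPᵢ = 3.94141 ×10⁻²¹ J.
S/k_B = ln Z + ⟨E⟩/kT = ln(0.707128) + 3.94141/8.86 = -0.346544 + 0.444854 = 0.09831.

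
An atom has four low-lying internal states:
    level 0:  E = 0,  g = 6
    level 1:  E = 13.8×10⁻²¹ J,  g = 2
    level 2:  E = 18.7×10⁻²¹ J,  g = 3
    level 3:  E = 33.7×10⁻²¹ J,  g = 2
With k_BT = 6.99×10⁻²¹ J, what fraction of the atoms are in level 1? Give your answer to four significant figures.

0.04272

Eᵢ/kT = 0, 1.97425, 2.67525, 4.82117.
Z = Σ gᵢe^(−Eᵢ/kT) = 6·e^(−0) + 2·e^(−1.97425) + 3·e^(−2.67525) + 2·e^(−4.82117) = 6.00000 + 0.277731 + 0.206669 + 0.0161147 = 6.50051.
P₁ = g₁ e^(−E₁/kT) / Z = 0.277731/6.50051 = 0.04272.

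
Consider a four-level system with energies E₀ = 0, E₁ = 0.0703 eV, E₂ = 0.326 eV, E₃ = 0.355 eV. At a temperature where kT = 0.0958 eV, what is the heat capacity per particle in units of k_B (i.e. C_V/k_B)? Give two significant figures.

Eᵢ/kT = 0, 0.7338, 3.403, 3.706.
Z = Σ e^(−Eᵢ/kT) = e^(−0) + e^(−0.7338) + e^(−3.403) + e^(−3.706) = 1.000 + 0.4801 + 0.03327 + 0.02458 = 1.538.
⟨E⟩ = 0.03467 eV, ⟨E²⟩ = 0.005856 eV².
C_V/k_B = (⟨E²⟩ − ⟨E⟩²)/(kT)² = (0.005856 − 0.001202)/0.009178 = 0.51.

0.51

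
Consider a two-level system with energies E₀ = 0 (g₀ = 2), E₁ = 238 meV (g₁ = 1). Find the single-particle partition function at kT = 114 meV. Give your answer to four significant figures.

Eᵢ/kT = 0, 2.08772.
Z = Σ gᵢe^(−Eᵢ/kT) = 2·e^(−0) + 1·e^(−2.08772) = 2.00000 + 0.123969 = 2.12397.

Z = 2.124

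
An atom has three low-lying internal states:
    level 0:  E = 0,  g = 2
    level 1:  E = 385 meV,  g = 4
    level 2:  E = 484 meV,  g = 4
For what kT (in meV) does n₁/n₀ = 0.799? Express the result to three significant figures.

n₁/n₀ = (g₁/g₀) exp[−(E₁−E₀)/kT] = 0.799.
⇒ (E₁−E₀)/kT = ln((4/2)/0.799) = ln(2.5031) = 0.91753.
kT = 385 meV / 0.91753 = 420 meV.

420 meV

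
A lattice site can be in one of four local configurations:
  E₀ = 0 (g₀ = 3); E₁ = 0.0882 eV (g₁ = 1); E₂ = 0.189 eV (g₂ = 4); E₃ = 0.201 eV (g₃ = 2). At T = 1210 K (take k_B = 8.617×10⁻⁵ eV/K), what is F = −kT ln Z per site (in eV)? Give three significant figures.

-0.154 eV

k_BT = 8.617×10⁻⁵ × 1210 K = 0.10427 eV.
Eᵢ/kT = 0, 0.84588, 1.8126, 1.9277.
Z = Σ gᵢe^(−Eᵢ/kT) = 3·e^(−0) + 1·e^(−0.84588) + 4·e^(−1.8126) + 2·e^(−1.9277) = 3.0000 + 0.42918 + 0.65292 + 0.29096 = 4.3731.
F = −kT ln Z = −0.10427 × ln(4.3731) = −0.10427 × 1.4755 = -0.154 eV.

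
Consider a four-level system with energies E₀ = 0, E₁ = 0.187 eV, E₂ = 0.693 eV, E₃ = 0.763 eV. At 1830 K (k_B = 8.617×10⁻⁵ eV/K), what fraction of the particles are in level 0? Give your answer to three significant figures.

0.754

k_BT = 8.617×10⁻⁵ × 1830 K = 0.15769 eV.
Eᵢ/kT = 0, 1.1859, 4.3947, 4.8386.
Z = Σ e^(−Eᵢ/kT) = e^(−0) + e^(−1.1859) + e^(−4.3947) + e^(−4.8386) = 1.0000 + 0.30547 + 0.012343 + 0.0079181 = 1.3257.
P₀ = e^(−E₀/kT) / Z = 1.0000/1.3257 = 0.754.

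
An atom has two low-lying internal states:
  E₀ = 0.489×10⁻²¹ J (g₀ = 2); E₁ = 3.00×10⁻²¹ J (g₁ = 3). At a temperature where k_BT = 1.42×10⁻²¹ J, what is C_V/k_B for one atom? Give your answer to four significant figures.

0.5074

Eᵢ/kT = 0.344366, 2.11268.
Z = Σ gᵢe^(−Eᵢ/kT) = 2·e^(−0.344366) + 3·e^(−2.11268) = 1.41734 + 0.362740 = 1.78008.
⟨E⟩ = 1.00068, ⟨E²⟩ = 2.02439.
C_V/k_B = (⟨E²⟩ − ⟨E⟩²)/(kT)² = (2.02439 − 1.00136)/2.01640 = 0.5074.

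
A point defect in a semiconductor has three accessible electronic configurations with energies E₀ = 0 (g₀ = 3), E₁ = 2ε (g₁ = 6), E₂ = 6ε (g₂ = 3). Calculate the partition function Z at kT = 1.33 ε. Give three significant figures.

Z = 4.37

Eᵢ/kT = 0, 1.5038, 4.5113.
Z = Σ gᵢe^(−Eᵢ/kT) = 3·e^(−0) + 6·e^(−1.5038) + 3·e^(−4.5113) = 3.0000 + 1.3337 + 0.032953 = 4.3667.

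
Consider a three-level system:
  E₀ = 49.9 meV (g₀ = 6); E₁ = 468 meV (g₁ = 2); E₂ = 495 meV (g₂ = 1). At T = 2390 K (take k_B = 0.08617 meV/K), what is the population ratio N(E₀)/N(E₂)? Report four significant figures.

52.09

k_BT = 0.08617 × 2390 K = 205.946 meV.
n₀/n₂ = (g₀/g₂) exp[−(E₀−E₂)/kT] = (6/1) × exp(−(-445.1 meV)/(205.946 meV)) = (6/1) × exp(2.16125) = 52.09.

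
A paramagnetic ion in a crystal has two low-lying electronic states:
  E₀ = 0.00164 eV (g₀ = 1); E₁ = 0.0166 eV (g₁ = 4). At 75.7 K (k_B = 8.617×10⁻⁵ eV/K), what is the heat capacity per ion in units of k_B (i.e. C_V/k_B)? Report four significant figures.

k_BT = 8.617×10⁻⁵ × 75.7 K = 0.00652307 eV.
Eᵢ/kT = 0.251415, 2.54481.
Z = Σ gᵢe^(−Eᵢ/kT) = 1·e^(−0.251415) + 4·e^(−2.54481) = 0.777700 + 0.313952 = 1.09165.
⟨E⟩ = 0.00594241 eV, ⟨E²⟩ = 0.0000811655 eV².
C_V/k_B = (⟨E²⟩ − ⟨E⟩²)/(kT)² = (0.0000811655 − 0.0000353122)/0.0000425504 = 1.078.

1.078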